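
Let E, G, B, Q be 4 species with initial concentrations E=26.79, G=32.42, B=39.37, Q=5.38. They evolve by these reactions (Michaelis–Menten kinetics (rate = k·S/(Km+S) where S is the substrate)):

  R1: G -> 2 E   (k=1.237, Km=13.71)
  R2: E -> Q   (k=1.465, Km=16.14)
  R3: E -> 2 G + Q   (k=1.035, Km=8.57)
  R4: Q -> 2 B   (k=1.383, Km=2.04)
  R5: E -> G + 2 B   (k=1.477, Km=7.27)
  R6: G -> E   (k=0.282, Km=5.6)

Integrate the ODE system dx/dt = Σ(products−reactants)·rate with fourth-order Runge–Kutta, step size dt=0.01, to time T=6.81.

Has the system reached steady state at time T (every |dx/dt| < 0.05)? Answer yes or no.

Steady state at T: no

RK4 with dt=0.01: 681 steps to T=6.81. Trajectory (selected grid times):
t=0.00: E=26.79 G=32.42 B=39.37 Q=5.38
t=0.76: E=26.14 G=33.64 B=42.67 Q=5.89
t=1.51: E=25.52 G=34.83 B=45.96 Q=6.37
t=2.27: E=24.92 G=36.01 B=49.31 Q=6.84
t=3.03: E=24.35 G=37.17 B=52.67 Q=7.28
t=3.78: E=23.82 G=38.31 B=56.01 Q=7.69
t=4.54: E=23.30 G=39.43 B=59.39 Q=8.10
t=5.30: E=22.81 G=40.55 B=62.79 Q=8.48
t=6.05: E=22.34 G=41.63 B=66.14 Q=8.84
t=6.81: E=21.89 G=42.71 B=69.54 Q=9.20
Rates at T: R1=0.9364, R2=0.8433, R3=0.7438, R4=1.1319, R5=1.1088, R6=0.2493
dx/dt at T (Σ net stoichiometry × rate): E=-0.5739, G=+1.4108, B=+4.4815, Q=+0.4552
Largest |dx/dt| is |+4.4815| (B) ≥ 0.05 → not steady.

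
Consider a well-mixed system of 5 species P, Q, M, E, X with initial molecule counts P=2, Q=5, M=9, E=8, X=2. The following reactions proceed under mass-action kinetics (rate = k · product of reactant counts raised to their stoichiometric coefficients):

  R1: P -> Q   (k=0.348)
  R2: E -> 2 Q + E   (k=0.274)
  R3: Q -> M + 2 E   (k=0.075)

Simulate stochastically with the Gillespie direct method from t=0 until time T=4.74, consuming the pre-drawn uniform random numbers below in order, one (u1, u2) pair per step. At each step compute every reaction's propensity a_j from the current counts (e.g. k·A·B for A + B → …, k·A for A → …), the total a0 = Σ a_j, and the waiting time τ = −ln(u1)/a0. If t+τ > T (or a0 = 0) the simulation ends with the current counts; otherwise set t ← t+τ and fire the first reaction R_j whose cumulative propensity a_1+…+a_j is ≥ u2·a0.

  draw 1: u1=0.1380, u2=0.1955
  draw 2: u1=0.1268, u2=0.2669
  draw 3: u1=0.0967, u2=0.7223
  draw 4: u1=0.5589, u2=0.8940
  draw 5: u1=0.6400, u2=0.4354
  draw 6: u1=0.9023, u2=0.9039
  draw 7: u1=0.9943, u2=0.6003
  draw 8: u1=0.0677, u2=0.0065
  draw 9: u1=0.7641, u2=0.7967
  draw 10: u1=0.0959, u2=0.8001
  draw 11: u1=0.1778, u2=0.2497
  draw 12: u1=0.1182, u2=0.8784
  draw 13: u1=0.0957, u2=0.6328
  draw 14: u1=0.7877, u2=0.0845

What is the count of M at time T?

M at T = 13

t=0.000: P=2 Q=5 M=9 E=8 X=2
Draw 1: a1=0.696, a2=2.192, a3=0.375, a0=3.263; τ=−ln(0.1380)/3.263=0.607 → t=0.607; u2·a0=0.1955·3.263=0.638 ≤ a1=0.696 → R1 fires; P=1 Q=6 M=9 E=8 X=2
Draw 2: a1=0.348, a2=2.192, a3=0.450, a0=2.990; τ=−ln(0.1268)/2.990=0.691 → t=1.298; u2·a0=0.2669·2.990=0.798; a1=0.348 < 0.798 ≤ a1+a2=2.540 → R2 fires; P=1 Q=8 M=9 E=8 X=2
Draw 3: a1=0.348, a2=2.192, a3=0.600, a0=3.140; τ=−ln(0.0967)/3.140=0.744 → t=2.042; u2·a0=0.7223·3.140=2.268; a1=0.348 < 2.268 ≤ a1+a2=2.540 → R2 fires; P=1 Q=10 M=9 E=8 X=2
Draw 4: a1=0.348, a2=2.192, a3=0.750, a0=3.290; τ=−ln(0.5589)/3.290=0.177 → t=2.218; u2·a0=0.8940·3.290=2.941; a1+a2=2.540 < 2.941 ≤ a1+…+a3=3.290 → R3 fires; P=1 Q=9 M=10 E=10 X=2
Draw 5: a1=0.348, a2=2.740, a3=0.675, a0=3.763; τ=−ln(0.6400)/3.763=0.119 → t=2.337; u2·a0=0.4354·3.763=1.638; a1=0.348 < 1.638 ≤ a1+a2=3.088 → R2 fires; P=1 Q=11 M=10 E=10 X=2
Draw 6: a1=0.348, a2=2.740, a3=0.825, a0=3.913; τ=−ln(0.9023)/3.913=0.026 → t=2.363; u2·a0=0.9039·3.913=3.537; a1+a2=3.088 < 3.537 ≤ a1+…+a3=3.913 → R3 fires; P=1 Q=10 M=11 E=12 X=2
Draw 7: a1=0.348, a2=3.288, a3=0.750, a0=4.386; τ=−ln(0.9943)/4.386=0.001 → t=2.365; u2·a0=0.6003·4.386=2.633; a1=0.348 < 2.633 ≤ a1+a2=3.636 → R2 fires; P=1 Q=12 M=11 E=12 X=2
Draw 8: a1=0.348, a2=3.288, a3=0.900, a0=4.536; τ=−ln(0.0677)/4.536=0.594 → t=2.958; u2·a0=0.0065·4.536=0.029 ≤ a1=0.348 → R1 fires; P=0 Q=13 M=11 E=12 X=2
Draw 9: a1=0.000, a2=3.288, a3=0.975, a0=4.263; τ=−ln(0.7641)/4.263=0.063 → t=3.021; u2·a0=0.7967·4.263=3.396; a1+a2=3.288 < 3.396 ≤ a1+…+a3=4.263 → R3 fires; P=0 Q=12 M=12 E=14 X=2
Draw 10: a1=0.000, a2=3.836, a3=0.900, a0=4.736; τ=−ln(0.0959)/4.736=0.495 → t=3.516; u2·a0=0.8001·4.736=3.789; a1=0.000 < 3.789 ≤ a1+a2=3.836 → R2 fires; P=0 Q=14 M=12 E=14 X=2
Draw 11: a1=0.000, a2=3.836, a3=1.050, a0=4.886; τ=−ln(0.1778)/4.886=0.353 → t=3.870; u2·a0=0.2497·4.886=1.220; a1=0.000 < 1.220 ≤ a1+a2=3.836 → R2 fires; P=0 Q=16 M=12 E=14 X=2
Draw 12: a1=0.000, a2=3.836, a3=1.200, a0=5.036; τ=−ln(0.1182)/5.036=0.424 → t=4.294; u2·a0=0.8784·5.036=4.424; a1+a2=3.836 < 4.424 ≤ a1+…+a3=5.036 → R3 fires; P=0 Q=15 M=13 E=16 X=2
Draw 13: a1=0.000, a2=4.384, a3=1.125, a0=5.509; τ=−ln(0.0957)/5.509=0.426 → t=4.720; u2·a0=0.6328·5.509=3.486; a1=0.000 < 3.486 ≤ a1+a2=4.384 → R2 fires; P=0 Q=17 M=13 E=16 X=2
Draw 14: a1=0.000, a2=4.384, a3=1.275, a0=5.659; τ=−ln(0.7877)/5.659=0.042 → t=4.762 > T=4.74: stop.
Read off M at T=4.74: 13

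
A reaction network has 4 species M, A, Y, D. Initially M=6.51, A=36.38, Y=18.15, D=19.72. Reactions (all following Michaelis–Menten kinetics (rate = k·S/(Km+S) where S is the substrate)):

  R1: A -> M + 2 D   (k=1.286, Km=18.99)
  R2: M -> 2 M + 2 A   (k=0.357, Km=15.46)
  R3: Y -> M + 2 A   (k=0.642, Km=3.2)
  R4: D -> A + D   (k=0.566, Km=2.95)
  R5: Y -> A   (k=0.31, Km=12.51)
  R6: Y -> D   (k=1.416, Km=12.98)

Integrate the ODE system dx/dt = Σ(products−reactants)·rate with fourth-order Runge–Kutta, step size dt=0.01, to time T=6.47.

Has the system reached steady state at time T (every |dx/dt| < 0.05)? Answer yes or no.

RK4 with dt=0.01: 647 steps to T=6.47. Trajectory (selected grid times):
t=0.00: M=6.51 A=36.38 Y=18.15 D=19.72
t=0.72: M=7.59 A=37.20 Y=17.04 D=21.53
t=1.44: M=8.68 A=38.02 Y=15.96 D=23.33
t=2.16: M=9.78 A=38.85 Y=14.90 D=25.12
t=2.88: M=10.89 A=39.67 Y=13.86 D=26.91
t=3.59: M=11.98 A=40.48 Y=12.87 D=28.65
t=4.31: M=13.10 A=41.29 Y=11.90 D=30.42
t=5.03: M=14.21 A=42.10 Y=10.95 D=32.17
t=5.75: M=15.33 A=42.89 Y=10.04 D=33.90
t=6.47: M=16.45 A=43.68 Y=9.16 D=35.62
Rates at T: R1=0.8963, R2=0.1841, R3=0.4758, R4=0.5227, R5=0.1311, R6=0.5860
dx/dt at T (Σ net stoichiometry × rate): M=+1.5562, A=+1.0773, Y=-1.1929, D=+2.3786
Largest |dx/dt| is |+2.3786| (D) ≥ 0.05 → not steady.

Steady state at T: no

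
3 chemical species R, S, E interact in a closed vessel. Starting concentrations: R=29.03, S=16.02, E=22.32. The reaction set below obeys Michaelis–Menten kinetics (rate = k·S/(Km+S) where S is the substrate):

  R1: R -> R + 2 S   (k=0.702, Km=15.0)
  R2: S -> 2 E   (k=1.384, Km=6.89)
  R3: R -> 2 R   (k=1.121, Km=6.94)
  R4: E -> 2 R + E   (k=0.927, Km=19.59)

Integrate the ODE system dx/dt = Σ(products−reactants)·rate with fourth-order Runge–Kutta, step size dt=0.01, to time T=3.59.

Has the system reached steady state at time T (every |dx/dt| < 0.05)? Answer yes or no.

RK4 with dt=0.01: 359 steps to T=3.59. Trajectory (selected grid times):
t=0.00: R=29.03 S=16.02 E=22.32
t=0.40: R=29.79 S=16.00 E=23.09
t=0.80: R=30.56 S=15.99 E=23.87
t=1.20: R=31.34 S=15.98 E=24.64
t=1.60: R=32.12 S=15.98 E=25.42
t=1.99: R=32.89 S=15.98 E=26.17
t=2.39: R=33.69 S=15.98 E=26.94
t=2.79: R=34.49 S=15.98 E=27.72
t=3.19: R=35.30 S=15.99 E=28.49
t=3.59: R=36.12 S=15.99 E=29.26
Rates at T: R1=0.4960, R2=0.9673, R3=0.9403, R4=0.5553
dx/dt at T (Σ net stoichiometry × rate): R=+2.0509, S=+0.0247, E=+1.9346
Largest |dx/dt| is |+2.0509| (R) ≥ 0.05 → not steady.

Steady state at T: no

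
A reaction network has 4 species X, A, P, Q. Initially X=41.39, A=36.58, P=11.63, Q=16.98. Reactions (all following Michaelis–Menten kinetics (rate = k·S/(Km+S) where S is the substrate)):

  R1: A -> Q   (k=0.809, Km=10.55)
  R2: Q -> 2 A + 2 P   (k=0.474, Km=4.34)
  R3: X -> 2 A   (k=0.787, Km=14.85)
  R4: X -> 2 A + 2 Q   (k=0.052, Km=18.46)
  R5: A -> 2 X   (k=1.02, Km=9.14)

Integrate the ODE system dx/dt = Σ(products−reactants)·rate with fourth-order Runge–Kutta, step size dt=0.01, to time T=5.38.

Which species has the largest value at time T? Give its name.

RK4 with dt=0.01: 538 steps to T=5.38. Trajectory (selected grid times):
t=0.00: X=41.39 A=36.58 P=11.63 Q=16.98
t=0.60: X=42.00 A=36.91 P=12.08 Q=17.17
t=1.20: X=42.61 A=37.23 P=12.54 Q=17.37
t=1.79: X=43.21 A=37.56 P=12.99 Q=17.56
t=2.39: X=43.82 A=37.89 P=13.44 Q=17.75
t=2.99: X=44.43 A=38.23 P=13.90 Q=17.95
t=3.59: X=45.05 A=38.56 P=14.36 Q=18.14
t=4.18: X=45.65 A=38.90 P=14.81 Q=18.34
t=4.78: X=46.26 A=39.24 P=15.27 Q=18.53
t=5.38: X=46.88 A=39.58 P=15.73 Q=18.73
At T=5.38: X=46.88 A=39.58 P=15.73 Q=18.73; the largest is X.

Dominant species at T: X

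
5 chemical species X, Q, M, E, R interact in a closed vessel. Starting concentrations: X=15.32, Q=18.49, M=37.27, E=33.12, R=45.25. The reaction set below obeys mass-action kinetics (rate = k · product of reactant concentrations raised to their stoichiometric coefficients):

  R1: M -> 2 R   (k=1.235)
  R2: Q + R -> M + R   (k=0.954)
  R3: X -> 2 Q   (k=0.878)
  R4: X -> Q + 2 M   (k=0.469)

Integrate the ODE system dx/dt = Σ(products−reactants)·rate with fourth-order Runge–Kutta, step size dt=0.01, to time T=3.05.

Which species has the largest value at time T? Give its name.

RK4 with dt=0.01: 305 steps to T=3.05. Trajectory (selected grid times):
t=0.00: X=15.32 Q=18.49 M=37.27 E=33.12 R=45.25
t=0.34: X=9.69 Q=0.27 M=47.48 E=33.12 R=87.71
t=0.68: X=6.13 Q=0.12 M=38.04 E=33.12 R=123.62
t=1.02: X=3.88 Q=0.06 M=29.29 E=33.12 R=151.81
t=1.36: X=2.45 Q=0.03 M=21.96 E=33.12 R=173.22
t=1.69: X=1.57 Q=0.02 M=16.29 E=33.12 R=188.71
t=2.03: X=0.99 Q=0.01 M=11.80 E=33.12 R=200.42
t=2.37: X=0.63 Q=0.01 M=8.45 E=33.12 R=208.85
t=2.71: X=0.40 Q=0.00 M=5.99 E=33.12 R=214.86
t=3.05: X=0.25 Q=0.00 M=4.21 E=33.12 R=219.10
At T=3.05: X=0.25 Q=0.00 M=4.21 E=33.12 R=219.10; the largest is R.

Dominant species at T: R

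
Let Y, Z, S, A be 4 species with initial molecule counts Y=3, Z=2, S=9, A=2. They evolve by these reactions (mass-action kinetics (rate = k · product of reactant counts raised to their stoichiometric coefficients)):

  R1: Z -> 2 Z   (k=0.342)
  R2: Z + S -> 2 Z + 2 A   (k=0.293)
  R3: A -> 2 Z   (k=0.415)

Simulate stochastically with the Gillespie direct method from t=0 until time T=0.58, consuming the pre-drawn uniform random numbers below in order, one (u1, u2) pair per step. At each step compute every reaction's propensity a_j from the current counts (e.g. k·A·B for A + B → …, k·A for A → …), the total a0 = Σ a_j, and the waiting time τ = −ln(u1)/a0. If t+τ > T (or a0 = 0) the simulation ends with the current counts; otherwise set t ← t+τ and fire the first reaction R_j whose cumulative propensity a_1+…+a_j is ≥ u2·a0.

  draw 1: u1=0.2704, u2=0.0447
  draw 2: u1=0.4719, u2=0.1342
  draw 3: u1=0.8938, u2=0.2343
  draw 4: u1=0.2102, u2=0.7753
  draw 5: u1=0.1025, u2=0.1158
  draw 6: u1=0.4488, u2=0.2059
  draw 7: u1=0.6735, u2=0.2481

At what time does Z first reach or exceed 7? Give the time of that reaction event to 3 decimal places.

Threshold first reached at t = 0.530

t=0.000: Y=3 Z=2 S=9 A=2
Draw 1: a1=0.684, a2=5.274, a3=0.830, a0=6.788; τ=−ln(0.2704)/6.788=0.193 → t=0.193; u2·a0=0.0447·6.788=0.303 ≤ a1=0.684 → R1 fires; Y=3 Z=3 S=9 A=2
Draw 2: a1=1.026, a2=7.911, a3=0.830, a0=9.767; τ=−ln(0.4719)/9.767=0.077 → t=0.270; u2·a0=0.1342·9.767=1.311; a1=1.026 < 1.311 ≤ a1+a2=8.937 → R2 fires; Y=3 Z=4 S=8 A=4
Draw 3: a1=1.368, a2=9.376, a3=1.660, a0=12.404; τ=−ln(0.8938)/12.404=0.009 → t=0.279; u2·a0=0.2343·12.404=2.906; a1=1.368 < 2.906 ≤ a1+a2=10.744 → R2 fires; Y=3 Z=5 S=7 A=6
Draw 4: a1=1.710, a2=10.255, a3=2.490, a0=14.455; τ=−ln(0.2102)/14.455=0.108 → t=0.387; u2·a0=0.7753·14.455=11.207; a1=1.710 < 11.207 ≤ a1+a2=11.965 → R2 fires; Y=3 Z=6 S=6 A=8
Draw 5: a1=2.052, a2=10.548, a3=3.320, a0=15.920; τ=−ln(0.1025)/15.920=0.143 → t=0.530; u2·a0=0.1158·15.920=1.844 ≤ a1=2.052 → R1 fires; Y=3 Z=7 S=6 A=8
Draw 6: a1=2.394, a2=12.306, a3=3.320, a0=18.020; τ=−ln(0.4488)/18.020=0.044 → t=0.574; u2·a0=0.2059·18.020=3.710; a1=2.394 < 3.710 ≤ a1+a2=14.700 → R2 fires; Y=3 Z=8 S=5 A=10
Draw 7: a1=2.736, a2=11.720, a3=4.150, a0=18.606; τ=−ln(0.6735)/18.606=0.021 → t=0.595 > T=0.58: stop.
Z first becomes ≥ 7 when it reaches 7 at the event at t=0.530.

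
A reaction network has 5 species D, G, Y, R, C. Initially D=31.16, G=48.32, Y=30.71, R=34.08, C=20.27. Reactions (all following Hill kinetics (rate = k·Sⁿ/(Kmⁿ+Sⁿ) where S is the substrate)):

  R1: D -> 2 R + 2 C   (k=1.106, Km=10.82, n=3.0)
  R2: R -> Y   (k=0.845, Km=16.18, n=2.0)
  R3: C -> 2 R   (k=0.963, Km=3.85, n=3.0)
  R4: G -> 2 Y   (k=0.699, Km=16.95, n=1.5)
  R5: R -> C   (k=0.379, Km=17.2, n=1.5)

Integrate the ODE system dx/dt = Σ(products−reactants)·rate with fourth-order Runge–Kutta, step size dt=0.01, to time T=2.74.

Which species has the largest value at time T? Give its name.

RK4 with dt=0.01: 274 steps to T=2.74. Trajectory (selected grid times):
t=0.00: D=31.16 G=48.32 Y=30.71 R=34.08 C=20.27
t=0.30: D=30.84 G=48.15 Y=31.26 R=35.00 C=20.70
t=0.61: D=30.51 G=47.97 Y=31.84 R=35.94 C=21.15
t=0.91: D=30.20 G=47.79 Y=32.40 R=36.86 C=21.59
t=1.22: D=29.87 G=47.62 Y=32.98 R=37.79 C=22.03
t=1.52: D=29.55 G=47.44 Y=33.54 R=38.70 C=22.47
t=1.83: D=29.23 G=47.26 Y=34.12 R=39.63 C=22.91
t=2.13: D=28.91 G=47.09 Y=34.68 R=40.53 C=23.35
t=2.44: D=28.58 G=46.91 Y=35.26 R=41.46 C=23.79
t=2.74: D=28.27 G=46.74 Y=35.83 R=42.35 C=24.22
At T=2.74: D=28.27 G=46.74 Y=35.83 R=42.35 C=24.22; the largest is G.

Dominant species at T: G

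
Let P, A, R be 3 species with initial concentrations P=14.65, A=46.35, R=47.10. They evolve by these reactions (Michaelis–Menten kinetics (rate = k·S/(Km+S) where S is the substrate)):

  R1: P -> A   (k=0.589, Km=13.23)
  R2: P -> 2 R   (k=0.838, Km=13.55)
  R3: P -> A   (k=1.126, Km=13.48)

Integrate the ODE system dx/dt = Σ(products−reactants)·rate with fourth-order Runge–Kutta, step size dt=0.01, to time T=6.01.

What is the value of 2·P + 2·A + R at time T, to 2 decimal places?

Check how each reaction changes W = 2·P + 2·A + R (weight of products minus weight of reactants):
R1: P -> A: (2·1) − (2·1) = 2 − 2 = 0
R2: P -> 2 R: (1·2) − (2·1) = 2 − 2 = 0
R3: P -> A: (2·1) − (2·1) = 2 − 2 = 0
Every reaction leaves W unchanged, so W is conserved and no simulation is needed: W(T) = W(0) = 2·14.65 + 2·46.35 + 47.10 = 169.10

Value at T = 169.10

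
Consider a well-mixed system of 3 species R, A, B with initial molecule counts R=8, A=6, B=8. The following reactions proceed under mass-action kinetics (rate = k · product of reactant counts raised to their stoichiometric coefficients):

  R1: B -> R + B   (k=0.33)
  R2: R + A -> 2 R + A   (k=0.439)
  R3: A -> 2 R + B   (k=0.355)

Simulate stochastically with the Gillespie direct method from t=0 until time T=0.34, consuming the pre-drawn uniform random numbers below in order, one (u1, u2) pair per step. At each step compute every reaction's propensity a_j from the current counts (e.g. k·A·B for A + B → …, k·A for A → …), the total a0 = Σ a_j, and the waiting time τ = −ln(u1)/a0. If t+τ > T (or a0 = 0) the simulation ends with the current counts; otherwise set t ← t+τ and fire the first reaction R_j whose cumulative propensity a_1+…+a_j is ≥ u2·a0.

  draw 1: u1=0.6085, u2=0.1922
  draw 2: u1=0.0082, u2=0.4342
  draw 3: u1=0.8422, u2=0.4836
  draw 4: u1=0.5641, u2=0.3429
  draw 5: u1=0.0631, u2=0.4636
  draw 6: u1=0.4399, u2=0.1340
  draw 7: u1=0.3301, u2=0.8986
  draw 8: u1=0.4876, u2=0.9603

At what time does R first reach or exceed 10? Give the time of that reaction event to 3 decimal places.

t=0.000: R=8 A=6 B=8
Draw 1: a1=2.640, a2=21.072, a3=2.130, a0=25.842; τ=−ln(0.6085)/25.842=0.019 → t=0.019; u2·a0=0.1922·25.842=4.967; a1=2.640 < 4.967 ≤ a1+a2=23.712 → R2 fires; R=9 A=6 B=8
Draw 2: a1=2.640, a2=23.706, a3=2.130, a0=28.476; τ=−ln(0.0082)/28.476=0.169 → t=0.188; u2·a0=0.4342·28.476=12.364; a1=2.640 < 12.364 ≤ a1+a2=26.346 → R2 fires; R=10 A=6 B=8
Draw 3: a1=2.640, a2=26.340, a3=2.130, a0=31.110; τ=−ln(0.8422)/31.110=0.006 → t=0.193; u2·a0=0.4836·31.110=15.045; a1=2.640 < 15.045 ≤ a1+a2=28.980 → R2 fires; R=11 A=6 B=8
Draw 4: a1=2.640, a2=28.974, a3=2.130, a0=33.744; τ=−ln(0.5641)/33.744=0.017 → t=0.210; u2·a0=0.3429·33.744=11.571; a1=2.640 < 11.571 ≤ a1+a2=31.614 → R2 fires; R=12 A=6 B=8
Draw 5: a1=2.640, a2=31.608, a3=2.130, a0=36.378; τ=−ln(0.0631)/36.378=0.076 → t=0.286; u2·a0=0.4636·36.378=16.865; a1=2.640 < 16.865 ≤ a1+a2=34.248 → R2 fires; R=13 A=6 B=8
Draw 6: a1=2.640, a2=34.242, a3=2.130, a0=39.012; τ=−ln(0.4399)/39.012=0.021 → t=0.307; u2·a0=0.1340·39.012=5.228; a1=2.640 < 5.228 ≤ a1+a2=36.882 → R2 fires; R=14 A=6 B=8
Draw 7: a1=2.640, a2=36.876, a3=2.130, a0=41.646; τ=−ln(0.3301)/41.646=0.027 → t=0.334; u2·a0=0.8986·41.646=37.423; a1=2.640 < 37.423 ≤ a1+a2=39.516 → R2 fires; R=15 A=6 B=8
Draw 8: a1=2.640, a2=39.510, a3=2.130, a0=44.280; τ=−ln(0.4876)/44.280=0.016 → t=0.350 > T=0.34: stop.
R first becomes ≥ 10 when it reaches 10 at the event at t=0.188.

Threshold first reached at t = 0.188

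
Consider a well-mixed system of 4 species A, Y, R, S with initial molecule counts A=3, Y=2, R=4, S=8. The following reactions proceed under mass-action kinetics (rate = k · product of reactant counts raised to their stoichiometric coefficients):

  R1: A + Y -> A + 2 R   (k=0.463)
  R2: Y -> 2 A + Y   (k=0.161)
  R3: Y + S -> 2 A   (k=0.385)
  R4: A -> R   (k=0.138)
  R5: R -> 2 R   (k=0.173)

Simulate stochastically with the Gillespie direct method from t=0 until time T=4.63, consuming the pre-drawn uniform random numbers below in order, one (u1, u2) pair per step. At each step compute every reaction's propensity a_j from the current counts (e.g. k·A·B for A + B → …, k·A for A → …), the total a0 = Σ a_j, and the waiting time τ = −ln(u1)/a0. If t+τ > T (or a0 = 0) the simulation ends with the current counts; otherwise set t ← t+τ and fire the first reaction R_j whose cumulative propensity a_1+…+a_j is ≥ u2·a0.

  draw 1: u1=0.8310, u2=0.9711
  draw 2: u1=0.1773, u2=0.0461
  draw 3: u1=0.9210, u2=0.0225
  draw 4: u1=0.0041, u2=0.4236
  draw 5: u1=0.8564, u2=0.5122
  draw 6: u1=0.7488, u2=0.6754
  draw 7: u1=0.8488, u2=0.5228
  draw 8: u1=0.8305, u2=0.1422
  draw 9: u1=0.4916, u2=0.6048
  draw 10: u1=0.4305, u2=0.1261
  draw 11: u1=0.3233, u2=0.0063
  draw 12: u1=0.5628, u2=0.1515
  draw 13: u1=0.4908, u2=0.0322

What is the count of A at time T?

t=0.000: A=3 Y=2 R=4 S=8
Draw 1: a1=2.778, a2=0.322, a3=6.160, a4=0.414, a5=0.692, a0=10.366; τ=−ln(0.8310)/10.366=0.018 → t=0.018; u2·a0=0.9711·10.366=10.066; a1+…+a4=9.674 < 10.066 ≤ a1+…+a5=10.366 → R5 fires; A=3 Y=2 R=5 S=8
Draw 2: a1=2.778, a2=0.322, a3=6.160, a4=0.414, a5=0.865, a0=10.539; τ=−ln(0.1773)/10.539=0.164 → t=0.182; u2·a0=0.0461·10.539=0.486 ≤ a1=2.778 → R1 fires; A=3 Y=1 R=7 S=8
Draw 3: a1=1.389, a2=0.161, a3=3.080, a4=0.414, a5=1.211, a0=6.255; τ=−ln(0.9210)/6.255=0.013 → t=0.195; u2·a0=0.0225·6.255=0.141 ≤ a1=1.389 → R1 fires; A=3 Y=0 R=9 S=8
Draw 4: a1=0.000, a2=0.000, a3=0.000, a4=0.414, a5=1.557, a0=1.971; τ=−ln(0.0041)/1.971=2.789 → t=2.984; u2·a0=0.4236·1.971=0.835; a1+…+a4=0.414 < 0.835 ≤ a1+…+a5=1.971 → R5 fires; A=3 Y=0 R=10 S=8
Draw 5: a1=0.000, a2=0.000, a3=0.000, a4=0.414, a5=1.730, a0=2.144; τ=−ln(0.8564)/2.144=0.072 → t=3.056; u2·a0=0.5122·2.144=1.098; a1+…+a4=0.414 < 1.098 ≤ a1+…+a5=2.144 → R5 fires; A=3 Y=0 R=11 S=8
Draw 6: a1=0.000, a2=0.000, a3=0.000, a4=0.414, a5=1.903, a0=2.317; τ=−ln(0.7488)/2.317=0.125 → t=3.181; u2·a0=0.6754·2.317=1.565; a1+…+a4=0.414 < 1.565 ≤ a1+…+a5=2.317 → R5 fires; A=3 Y=0 R=12 S=8
Draw 7: a1=0.000, a2=0.000, a3=0.000, a4=0.414, a5=2.076, a0=2.490; τ=−ln(0.8488)/2.490=0.066 → t=3.247; u2·a0=0.5228·2.490=1.302; a1+…+a4=0.414 < 1.302 ≤ a1+…+a5=2.490 → R5 fires; A=3 Y=0 R=13 S=8
Draw 8: a1=0.000, a2=0.000, a3=0.000, a4=0.414, a5=2.249, a0=2.663; τ=−ln(0.8305)/2.663=0.070 → t=3.317; u2·a0=0.1422·2.663=0.379; a1+…+a3=0.000 < 0.379 ≤ a1+…+a4=0.414 → R4 fires; A=2 Y=0 R=14 S=8
Draw 9: a1=0.000, a2=0.000, a3=0.000, a4=0.276, a5=2.422, a0=2.698; τ=−ln(0.4916)/2.698=0.263 → t=3.580; u2·a0=0.6048·2.698=1.632; a1+…+a4=0.276 < 1.632 ≤ a1+…+a5=2.698 → R5 fires; A=2 Y=0 R=15 S=8
Draw 10: a1=0.000, a2=0.000, a3=0.000, a4=0.276, a5=2.595, a0=2.871; τ=−ln(0.4305)/2.871=0.294 → t=3.873; u2·a0=0.1261·2.871=0.362; a1+…+a4=0.276 < 0.362 ≤ a1+…+a5=2.871 → R5 fires; A=2 Y=0 R=16 S=8
Draw 11: a1=0.000, a2=0.000, a3=0.000, a4=0.276, a5=2.768, a0=3.044; τ=−ln(0.3233)/3.044=0.371 → t=4.244; u2·a0=0.0063·3.044=0.019; a1+…+a3=0.000 < 0.019 ≤ a1+…+a4=0.276 → R4 fires; A=1 Y=0 R=17 S=8
Draw 12: a1=0.000, a2=0.000, a3=0.000, a4=0.138, a5=2.941, a0=3.079; τ=−ln(0.5628)/3.079=0.187 → t=4.431; u2·a0=0.1515·3.079=0.466; a1+…+a4=0.138 < 0.466 ≤ a1+…+a5=3.079 → R5 fires; A=1 Y=0 R=18 S=8
Draw 13: a1=0.000, a2=0.000, a3=0.000, a4=0.138, a5=3.114, a0=3.252; τ=−ln(0.4908)/3.252=0.219 → t=4.650 > T=4.63: stop.
Read off A at T=4.63: 1

A at T = 1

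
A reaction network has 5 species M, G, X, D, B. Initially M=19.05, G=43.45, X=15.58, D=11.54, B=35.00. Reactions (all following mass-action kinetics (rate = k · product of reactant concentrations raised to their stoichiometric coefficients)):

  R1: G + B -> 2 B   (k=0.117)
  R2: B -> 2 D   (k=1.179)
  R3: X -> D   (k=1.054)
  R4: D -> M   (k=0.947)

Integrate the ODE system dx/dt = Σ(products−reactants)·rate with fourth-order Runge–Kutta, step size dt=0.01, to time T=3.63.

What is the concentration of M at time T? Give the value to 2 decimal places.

M at T = 182.31

RK4 with dt=0.01: 363 steps to T=3.63. Trajectory (selected grid times):
t=0.00: M=19.05 G=43.45 X=15.58 D=11.54 B=35.00
t=0.40: M=31.09 G=4.32 X=10.22 D=51.38 B=50.87
t=0.81: M=55.76 G=0.56 X=6.63 D=71.38 B=34.08
t=1.21: M=83.32 G=0.16 X=4.35 D=71.95 B=21.57
t=1.61: M=109.19 G=0.07 X=2.85 D=63.83 B=13.53
t=2.02: M=131.83 G=0.04 X=1.85 D=52.58 B=8.36
t=2.42: M=149.65 G=0.03 X=1.22 D=41.69 B=5.23
t=2.82: M=163.58 G=0.03 X=0.80 D=32.11 B=3.27
t=3.23: M=174.42 G=0.02 X=0.52 D=24.05 B=2.02
t=3.63: M=182.31 G=0.02 X=0.34 D=17.86 B=1.26
Read off M at T=3.63: 182.31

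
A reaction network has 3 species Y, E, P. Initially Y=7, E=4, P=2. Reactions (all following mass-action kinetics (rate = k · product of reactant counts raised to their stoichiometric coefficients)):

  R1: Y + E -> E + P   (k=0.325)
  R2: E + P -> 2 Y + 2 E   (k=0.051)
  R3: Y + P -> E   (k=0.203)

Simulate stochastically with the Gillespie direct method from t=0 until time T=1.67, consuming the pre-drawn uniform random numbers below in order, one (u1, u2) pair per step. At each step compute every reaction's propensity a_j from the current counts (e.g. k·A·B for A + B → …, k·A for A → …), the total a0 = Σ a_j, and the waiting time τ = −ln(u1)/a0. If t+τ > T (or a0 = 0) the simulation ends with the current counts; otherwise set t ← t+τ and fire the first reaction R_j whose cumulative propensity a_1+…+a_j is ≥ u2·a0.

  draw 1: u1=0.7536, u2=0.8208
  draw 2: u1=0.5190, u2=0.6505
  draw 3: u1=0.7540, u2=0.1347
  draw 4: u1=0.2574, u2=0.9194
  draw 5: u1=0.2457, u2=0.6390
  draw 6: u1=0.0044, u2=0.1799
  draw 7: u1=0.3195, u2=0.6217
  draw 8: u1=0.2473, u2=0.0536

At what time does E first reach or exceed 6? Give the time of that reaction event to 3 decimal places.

Threshold first reached at t = 0.248

t=0.000: Y=7 E=4 P=2
Draw 1: a1=9.100, a2=0.408, a3=2.842, a0=12.350; τ=−ln(0.7536)/12.350=0.023 → t=0.023; u2·a0=0.8208·12.350=10.137; a1+a2=9.508 < 10.137 ≤ a1+…+a3=12.350 → R3 fires; Y=6 E=5 P=1
Draw 2: a1=9.750, a2=0.255, a3=1.218, a0=11.223; τ=−ln(0.5190)/11.223=0.058 → t=0.081; u2·a0=0.6505·11.223=7.301 ≤ a1=9.750 → R1 fires; Y=5 E=5 P=2
Draw 3: a1=8.125, a2=0.510, a3=2.030, a0=10.665; τ=−ln(0.7540)/10.665=0.026 → t=0.108; u2·a0=0.1347·10.665=1.437 ≤ a1=8.125 → R1 fires; Y=4 E=5 P=3
Draw 4: a1=6.500, a2=0.765, a3=2.436, a0=9.701; τ=−ln(0.2574)/9.701=0.140 → t=0.248; u2·a0=0.9194·9.701=8.919; a1+a2=7.265 < 8.919 ≤ a1+…+a3=9.701 → R3 fires; Y=3 E=6 P=2
Draw 5: a1=5.850, a2=0.612, a3=1.218, a0=7.680; τ=−ln(0.2457)/7.680=0.183 → t=0.430; u2·a0=0.6390·7.680=4.908 ≤ a1=5.850 → R1 fires; Y=2 E=6 P=3
Draw 6: a1=3.900, a2=0.918, a3=1.218, a0=6.036; τ=−ln(0.0044)/6.036=0.899 → t=1.329; u2·a0=0.1799·6.036=1.086 ≤ a1=3.900 → R1 fires; Y=1 E=6 P=4
Draw 7: a1=1.950, a2=1.224, a3=0.812, a0=3.986; τ=−ln(0.3195)/3.986=0.286 → t=1.616; u2·a0=0.6217·3.986=2.478; a1=1.950 < 2.478 ≤ a1+a2=3.174 → R2 fires; Y=3 E=7 P=3
Draw 8: a1=6.825, a2=1.071, a3=1.827, a0=9.723; τ=−ln(0.2473)/9.723=0.144 → t=1.759 > T=1.67: stop.
E first becomes ≥ 6 when it reaches 6 at the event at t=0.248.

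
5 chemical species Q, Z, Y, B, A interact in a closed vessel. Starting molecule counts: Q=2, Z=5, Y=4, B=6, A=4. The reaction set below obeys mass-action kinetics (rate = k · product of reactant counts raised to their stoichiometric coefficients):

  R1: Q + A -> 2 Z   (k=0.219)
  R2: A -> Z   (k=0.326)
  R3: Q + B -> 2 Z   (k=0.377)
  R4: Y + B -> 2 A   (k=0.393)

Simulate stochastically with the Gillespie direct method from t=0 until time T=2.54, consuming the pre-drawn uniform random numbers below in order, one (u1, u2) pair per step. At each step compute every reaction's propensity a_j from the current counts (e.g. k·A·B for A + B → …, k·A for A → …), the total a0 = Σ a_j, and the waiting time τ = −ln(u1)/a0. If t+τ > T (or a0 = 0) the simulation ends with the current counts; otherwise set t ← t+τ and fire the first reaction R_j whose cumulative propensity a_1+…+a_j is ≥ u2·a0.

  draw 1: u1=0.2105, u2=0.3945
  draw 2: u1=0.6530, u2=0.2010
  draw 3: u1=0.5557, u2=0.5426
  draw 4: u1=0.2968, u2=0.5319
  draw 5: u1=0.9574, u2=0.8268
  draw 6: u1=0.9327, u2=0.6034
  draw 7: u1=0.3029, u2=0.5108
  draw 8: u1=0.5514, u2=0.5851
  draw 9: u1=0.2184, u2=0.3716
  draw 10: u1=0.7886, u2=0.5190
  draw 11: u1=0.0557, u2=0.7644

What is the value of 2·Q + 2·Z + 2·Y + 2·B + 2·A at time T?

Value at T = 42

Check how each reaction changes W = 2·Q + 2·Z + 2·Y + 2·B + 2·A (weight of products minus weight of reactants):
R1: Q + A -> 2 Z: (2·2) − (2·1 + 2·1) = 4 − 4 = 0
R2: A -> Z: (2·1) − (2·1) = 2 − 2 = 0
R3: Q + B -> 2 Z: (2·2) − (2·1 + 2·1) = 4 − 4 = 0
R4: Y + B -> 2 A: (2·2) − (2·1 + 2·1) = 4 − 4 = 0
Every reaction leaves W unchanged, so W is conserved and no simulation is needed: W(T) = W(0) = 2·2 + 2·5 + 2·4 + 2·6 + 2·4 = 42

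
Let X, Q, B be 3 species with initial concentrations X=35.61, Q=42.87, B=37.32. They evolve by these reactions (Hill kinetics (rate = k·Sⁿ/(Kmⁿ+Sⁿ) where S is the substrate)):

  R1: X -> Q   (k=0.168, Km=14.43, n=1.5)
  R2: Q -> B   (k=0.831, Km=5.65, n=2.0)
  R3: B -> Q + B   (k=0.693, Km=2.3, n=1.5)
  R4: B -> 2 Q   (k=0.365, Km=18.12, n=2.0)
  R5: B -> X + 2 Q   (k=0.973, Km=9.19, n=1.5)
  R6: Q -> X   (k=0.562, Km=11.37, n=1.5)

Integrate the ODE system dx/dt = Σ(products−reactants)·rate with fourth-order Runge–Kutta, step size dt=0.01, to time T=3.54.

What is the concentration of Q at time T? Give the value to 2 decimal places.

Q at T = 49.30

RK4 with dt=0.01: 354 steps to T=3.54. Trajectory (selected grid times):
t=0.00: X=35.61 Q=42.87 B=37.32
t=0.39: X=36.09 Q=43.58 B=37.19
t=0.79: X=36.58 Q=44.31 B=37.05
t=1.18: X=37.06 Q=45.02 B=36.91
t=1.57: X=37.54 Q=45.73 B=36.78
t=1.97: X=38.03 Q=46.46 B=36.65
t=2.36: X=38.51 Q=47.17 B=36.51
t=2.75: X=38.99 Q=47.87 B=36.38
t=3.15: X=39.48 Q=48.59 B=36.25
t=3.54: X=39.96 Q=49.30 B=36.12
Read off Q at T=3.54: 49.30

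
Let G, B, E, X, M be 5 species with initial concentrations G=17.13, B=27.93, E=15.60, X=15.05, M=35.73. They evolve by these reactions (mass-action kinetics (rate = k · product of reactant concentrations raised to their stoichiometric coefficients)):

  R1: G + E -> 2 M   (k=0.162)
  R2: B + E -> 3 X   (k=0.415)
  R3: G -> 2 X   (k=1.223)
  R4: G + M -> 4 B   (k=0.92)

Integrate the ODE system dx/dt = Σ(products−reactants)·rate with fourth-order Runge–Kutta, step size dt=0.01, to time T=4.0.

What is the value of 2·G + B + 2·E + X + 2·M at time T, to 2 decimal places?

Check how each reaction changes W = 2·G + B + 2·E + X + 2·M (weight of products minus weight of reactants):
R1: G + E -> 2 M: (2·2) − (2·1 + 2·1) = 4 − 4 = 0
R2: B + E -> 3 X: (1·3) − (1·1 + 2·1) = 3 − 3 = 0
R3: G -> 2 X: (1·2) − (2·1) = 2 − 2 = 0
R4: G + M -> 4 B: (1·4) − (2·1 + 2·1) = 4 − 4 = 0
Every reaction leaves W unchanged, so W is conserved and no simulation is needed: W(T) = W(0) = 2·17.13 + 27.93 + 2·15.60 + 15.05 + 2·35.73 = 179.90

Value at T = 179.90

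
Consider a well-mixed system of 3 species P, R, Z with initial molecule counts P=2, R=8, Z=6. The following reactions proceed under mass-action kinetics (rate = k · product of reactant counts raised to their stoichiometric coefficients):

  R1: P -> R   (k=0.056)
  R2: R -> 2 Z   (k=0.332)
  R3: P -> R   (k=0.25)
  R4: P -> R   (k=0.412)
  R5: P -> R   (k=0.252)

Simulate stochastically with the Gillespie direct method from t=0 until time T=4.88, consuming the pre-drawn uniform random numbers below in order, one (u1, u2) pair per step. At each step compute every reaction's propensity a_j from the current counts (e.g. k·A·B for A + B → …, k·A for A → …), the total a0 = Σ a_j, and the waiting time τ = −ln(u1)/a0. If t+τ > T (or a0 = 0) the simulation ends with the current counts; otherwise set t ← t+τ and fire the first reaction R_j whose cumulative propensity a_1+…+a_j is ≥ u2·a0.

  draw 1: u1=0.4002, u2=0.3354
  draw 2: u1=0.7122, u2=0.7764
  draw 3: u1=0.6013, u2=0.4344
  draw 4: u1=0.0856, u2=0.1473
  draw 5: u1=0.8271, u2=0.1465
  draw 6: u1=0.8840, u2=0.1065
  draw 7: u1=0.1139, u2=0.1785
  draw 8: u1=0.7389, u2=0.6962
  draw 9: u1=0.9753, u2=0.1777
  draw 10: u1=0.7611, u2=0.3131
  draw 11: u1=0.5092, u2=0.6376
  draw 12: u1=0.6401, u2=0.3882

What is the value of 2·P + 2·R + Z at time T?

Value at T = 26

Check how each reaction changes W = 2·P + 2·R + Z (weight of products minus weight of reactants):
R1: P -> R: (2·1) − (2·1) = 2 − 2 = 0
R2: R -> 2 Z: (1·2) − (2·1) = 2 − 2 = 0
R3: P -> R: (2·1) − (2·1) = 2 − 2 = 0
R4: P -> R: (2·1) − (2·1) = 2 − 2 = 0
R5: P -> R: (2·1) − (2·1) = 2 − 2 = 0
Every reaction leaves W unchanged, so W is conserved and no simulation is needed: W(T) = W(0) = 2·2 + 2·8 + 6 = 26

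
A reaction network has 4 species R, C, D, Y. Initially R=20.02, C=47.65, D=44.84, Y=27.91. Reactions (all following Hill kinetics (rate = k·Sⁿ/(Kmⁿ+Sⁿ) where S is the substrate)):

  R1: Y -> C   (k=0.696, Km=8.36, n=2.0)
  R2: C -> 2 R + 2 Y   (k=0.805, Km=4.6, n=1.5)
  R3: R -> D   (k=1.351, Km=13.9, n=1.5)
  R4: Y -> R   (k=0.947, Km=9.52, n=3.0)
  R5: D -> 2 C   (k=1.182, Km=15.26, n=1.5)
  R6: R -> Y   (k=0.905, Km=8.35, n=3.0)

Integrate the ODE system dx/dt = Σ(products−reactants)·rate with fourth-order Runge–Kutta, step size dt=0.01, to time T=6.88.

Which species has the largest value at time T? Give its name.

RK4 with dt=0.01: 688 steps to T=6.88. Trajectory (selected grid times):
t=0.00: R=20.02 C=47.65 D=44.84 Y=27.91
t=0.76: R=20.60 C=49.04 D=44.75 Y=28.56
t=1.53: R=21.18 C=50.45 D=44.66 Y=29.22
t=2.29: R=21.75 C=51.84 D=44.59 Y=29.88
t=3.06: R=22.31 C=53.25 D=44.52 Y=30.54
t=3.82: R=22.85 C=54.64 D=44.47 Y=31.20
t=4.59: R=23.40 C=56.05 D=44.42 Y=31.87
t=5.35: R=23.93 C=57.45 D=44.38 Y=32.52
t=6.12: R=24.46 C=58.86 D=44.35 Y=33.19
t=6.88: R=24.98 C=60.25 D=44.32 Y=33.85
At T=6.88: R=24.98 C=60.25 D=44.32 Y=33.85; the largest is C.

Dominant species at T: C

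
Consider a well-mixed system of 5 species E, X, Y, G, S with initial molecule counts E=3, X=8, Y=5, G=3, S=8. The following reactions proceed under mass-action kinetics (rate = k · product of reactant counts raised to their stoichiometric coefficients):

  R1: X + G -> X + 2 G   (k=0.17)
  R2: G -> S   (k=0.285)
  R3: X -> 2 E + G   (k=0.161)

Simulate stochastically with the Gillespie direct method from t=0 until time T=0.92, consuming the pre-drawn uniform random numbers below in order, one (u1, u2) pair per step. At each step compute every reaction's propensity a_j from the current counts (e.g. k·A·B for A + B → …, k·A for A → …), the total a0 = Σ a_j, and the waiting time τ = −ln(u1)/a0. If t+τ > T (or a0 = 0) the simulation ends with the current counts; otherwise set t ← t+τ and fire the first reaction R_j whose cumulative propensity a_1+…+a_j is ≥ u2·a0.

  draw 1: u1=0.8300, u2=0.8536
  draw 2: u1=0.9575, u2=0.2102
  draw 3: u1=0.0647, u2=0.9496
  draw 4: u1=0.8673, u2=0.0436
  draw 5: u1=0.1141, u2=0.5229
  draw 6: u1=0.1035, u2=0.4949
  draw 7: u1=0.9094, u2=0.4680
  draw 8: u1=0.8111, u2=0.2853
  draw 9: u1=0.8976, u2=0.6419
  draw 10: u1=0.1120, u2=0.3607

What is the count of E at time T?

t=0.000: E=3 X=8 Y=5 G=3 S=8
Draw 1: a1=4.080, a2=0.855, a3=1.288, a0=6.223; τ=−ln(0.8300)/6.223=0.030 → t=0.030; u2·a0=0.8536·6.223=5.312; a1+a2=4.935 < 5.312 ≤ a1+…+a3=6.223 → R3 fires; E=5 X=7 Y=5 G=4 S=8
Draw 2: a1=4.760, a2=1.140, a3=1.127, a0=7.027; τ=−ln(0.9575)/7.027=0.006 → t=0.036; u2·a0=0.2102·7.027=1.477 ≤ a1=4.760 → R1 fires; E=5 X=7 Y=5 G=5 S=8
Draw 3: a1=5.950, a2=1.425, a3=1.127, a0=8.502; τ=−ln(0.0647)/8.502=0.322 → t=0.358; u2·a0=0.9496·8.502=8.073; a1+a2=7.375 < 8.073 ≤ a1+…+a3=8.502 → R3 fires; E=7 X=6 Y=5 G=6 S=8
Draw 4: a1=6.120, a2=1.710, a3=0.966, a0=8.796; τ=−ln(0.8673)/8.796=0.016 → t=0.374; u2·a0=0.0436·8.796=0.384 ≤ a1=6.120 → R1 fires; E=7 X=6 Y=5 G=7 S=8
Draw 5: a1=7.140, a2=1.995, a3=0.966, a0=10.101; τ=−ln(0.1141)/10.101=0.215 → t=0.589; u2·a0=0.5229·10.101=5.282 ≤ a1=7.140 → R1 fires; E=7 X=6 Y=5 G=8 S=8
Draw 6: a1=8.160, a2=2.280, a3=0.966, a0=11.406; τ=−ln(0.1035)/11.406=0.199 → t=0.788; u2·a0=0.4949·11.406=5.645 ≤ a1=8.160 → R1 fires; E=7 X=6 Y=5 G=9 S=8
Draw 7: a1=9.180, a2=2.565, a3=0.966, a0=12.711; τ=−ln(0.9094)/12.711=0.007 → t=0.796; u2·a0=0.4680·12.711=5.949 ≤ a1=9.180 → R1 fires; E=7 X=6 Y=5 G=10 S=8
Draw 8: a1=10.200, a2=2.850, a3=0.966, a0=14.016; τ=−ln(0.8111)/14.016=0.015 → t=0.811; u2·a0=0.2853·14.016=3.999 ≤ a1=10.200 → R1 fires; E=7 X=6 Y=5 G=11 S=8
Draw 9: a1=11.220, a2=3.135, a3=0.966, a0=15.321; τ=−ln(0.8976)/15.321=0.007 → t=0.818; u2·a0=0.6419·15.321=9.835 ≤ a1=11.220 → R1 fires; E=7 X=6 Y=5 G=12 S=8
Draw 10: a1=12.240, a2=3.420, a3=0.966, a0=16.626; τ=−ln(0.1120)/16.626=0.132 → t=0.949 > T=0.92: stop.
Read off E at T=0.92: 7

E at T = 7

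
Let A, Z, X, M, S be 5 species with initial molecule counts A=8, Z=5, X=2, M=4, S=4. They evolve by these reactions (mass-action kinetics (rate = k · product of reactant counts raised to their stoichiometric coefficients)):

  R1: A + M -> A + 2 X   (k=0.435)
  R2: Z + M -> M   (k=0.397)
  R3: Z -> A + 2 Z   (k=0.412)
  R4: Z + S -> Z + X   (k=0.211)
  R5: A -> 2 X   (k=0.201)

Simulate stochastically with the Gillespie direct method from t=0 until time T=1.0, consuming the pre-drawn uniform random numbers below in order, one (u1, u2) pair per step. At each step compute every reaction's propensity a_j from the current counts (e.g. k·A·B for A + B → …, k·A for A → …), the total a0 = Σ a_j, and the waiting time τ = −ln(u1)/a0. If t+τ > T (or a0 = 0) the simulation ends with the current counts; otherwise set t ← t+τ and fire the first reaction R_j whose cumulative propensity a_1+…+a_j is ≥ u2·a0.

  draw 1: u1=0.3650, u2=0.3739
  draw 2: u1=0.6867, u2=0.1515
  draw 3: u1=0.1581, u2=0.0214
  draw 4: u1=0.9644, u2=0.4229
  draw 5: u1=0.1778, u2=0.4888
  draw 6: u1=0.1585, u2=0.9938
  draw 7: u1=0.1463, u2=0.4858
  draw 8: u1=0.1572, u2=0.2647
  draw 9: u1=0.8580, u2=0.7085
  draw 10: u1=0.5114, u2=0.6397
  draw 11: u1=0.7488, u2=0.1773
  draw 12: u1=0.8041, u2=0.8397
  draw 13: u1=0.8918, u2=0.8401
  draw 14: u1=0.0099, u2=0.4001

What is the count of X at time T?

X at T = 18

t=0.000: A=8 Z=5 X=2 M=4 S=4
Draw 1: a1=13.920, a2=7.940, a3=2.060, a4=4.220, a5=1.608, a0=29.748; τ=−ln(0.3650)/29.748=0.034 → t=0.034; u2·a0=0.3739·29.748=11.123 ≤ a1=13.920 → R1 fires; A=8 Z=5 X=4 M=3 S=4
Draw 2: a1=10.440, a2=5.955, a3=2.060, a4=4.220, a5=1.608, a0=24.283; τ=−ln(0.6867)/24.283=0.015 → t=0.049; u2·a0=0.1515·24.283=3.679 ≤ a1=10.440 → R1 fires; A=8 Z=5 X=6 M=2 S=4
Draw 3: a1=6.960, a2=3.970, a3=2.060, a4=4.220, a5=1.608, a0=18.818; τ=−ln(0.1581)/18.818=0.098 → t=0.147; u2·a0=0.0214·18.818=0.403 ≤ a1=6.960 → R1 fires; A=8 Z=5 X=8 M=1 S=4
Draw 4: a1=3.480, a2=1.985, a3=2.060, a4=4.220, a5=1.608, a0=13.353; τ=−ln(0.9644)/13.353=0.003 → t=0.150; u2·a0=0.4229·13.353=5.647; a1+a2=5.465 < 5.647 ≤ a1+…+a3=7.525 → R3 fires; A=9 Z=6 X=8 M=1 S=4
Draw 5: a1=3.915, a2=2.382, a3=2.472, a4=5.064, a5=1.809, a0=15.642; τ=−ln(0.1778)/15.642=0.110 → t=0.261; u2·a0=0.4888·15.642=7.646; a1+a2=6.297 < 7.646 ≤ a1+…+a3=8.769 → R3 fires; A=10 Z=7 X=8 M=1 S=4
Draw 6: a1=4.350, a2=2.779, a3=2.884, a4=5.908, a5=2.010, a0=17.931; τ=−ln(0.1585)/17.931=0.103 → t=0.363; u2·a0=0.9938·17.931=17.820; a1+…+a4=15.921 < 17.820 ≤ a1+…+a5=17.931 → R5 fires; A=9 Z=7 X=10 M=1 S=4
Draw 7: a1=3.915, a2=2.779, a3=2.884, a4=5.908, a5=1.809, a0=17.295; τ=−ln(0.1463)/17.295=0.111 → t=0.474; u2·a0=0.4858·17.295=8.402; a1+a2=6.694 < 8.402 ≤ a1+…+a3=9.578 → R3 fires; A=10 Z=8 X=10 M=1 S=4
Draw 8: a1=4.350, a2=3.176, a3=3.296, a4=6.752, a5=2.010, a0=19.584; τ=−ln(0.1572)/19.584=0.094 → t=0.569; u2·a0=0.2647·19.584=5.184; a1=4.350 < 5.184 ≤ a1+a2=7.526 → R2 fires; A=10 Z=7 X=10 M=1 S=4
Draw 9: a1=4.350, a2=2.779, a3=2.884, a4=5.908, a5=2.010, a0=17.931; τ=−ln(0.8580)/17.931=0.009 → t=0.577; u2·a0=0.7085·17.931=12.704; a1+…+a3=10.013 < 12.704 ≤ a1+…+a4=15.921 → R4 fires; A=10 Z=7 X=11 M=1 S=3
Draw 10: a1=4.350, a2=2.779, a3=2.884, a4=4.431, a5=2.010, a0=16.454; τ=−ln(0.5114)/16.454=0.041 → t=0.618; u2·a0=0.6397·16.454=10.526; a1+…+a3=10.013 < 10.526 ≤ a1+…+a4=14.444 → R4 fires; A=10 Z=7 X=12 M=1 S=2
Draw 11: a1=4.350, a2=2.779, a3=2.884, a4=2.954, a5=2.010, a0=14.977; τ=−ln(0.7488)/14.977=0.019 → t=0.637; u2·a0=0.1773·14.977=2.655 ≤ a1=4.350 → R1 fires; A=10 Z=7 X=14 M=0 S=2
Draw 12: a1=0.000, a2=0.000, a3=2.884, a4=2.954, a5=2.010, a0=7.848; τ=−ln(0.8041)/7.848=0.028 → t=0.665; u2·a0=0.8397·7.848=6.590; a1+…+a4=5.838 < 6.590 ≤ a1+…+a5=7.848 → R5 fires; A=9 Z=7 X=16 M=0 S=2
Draw 13: a1=0.000, a2=0.000, a3=2.884, a4=2.954, a5=1.809, a0=7.647; τ=−ln(0.8918)/7.647=0.015 → t=0.680; u2·a0=0.8401·7.647=6.424; a1+…+a4=5.838 < 6.424 ≤ a1+…+a5=7.647 → R5 fires; A=8 Z=7 X=18 M=0 S=2
Draw 14: a1=0.000, a2=0.000, a3=2.884, a4=2.954, a5=1.608, a0=7.446; τ=−ln(0.0099)/7.446=0.620 → t=1.300 > T=1.0: stop.
Read off X at T=1.0: 18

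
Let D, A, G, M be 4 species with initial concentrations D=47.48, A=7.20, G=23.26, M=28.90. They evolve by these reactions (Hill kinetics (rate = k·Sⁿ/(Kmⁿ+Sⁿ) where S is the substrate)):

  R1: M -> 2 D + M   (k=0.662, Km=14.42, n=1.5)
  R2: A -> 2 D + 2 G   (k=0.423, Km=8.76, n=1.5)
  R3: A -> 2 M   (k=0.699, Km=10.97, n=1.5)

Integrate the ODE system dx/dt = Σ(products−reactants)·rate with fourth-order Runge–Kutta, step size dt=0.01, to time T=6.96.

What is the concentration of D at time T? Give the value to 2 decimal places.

RK4 with dt=0.01: 696 steps to T=6.96. Trajectory (selected grid times):
t=0.00: D=47.48 A=7.20 G=23.26 M=28.90
t=0.77: D=48.51 A=6.88 G=23.53 M=29.27
t=1.55: D=49.54 A=6.57 G=23.80 M=29.62
t=2.32: D=50.56 A=6.28 G=24.05 M=29.95
t=3.09: D=51.56 A=6.00 G=24.29 M=30.27
t=3.87: D=52.58 A=5.73 G=24.52 M=30.58
t=4.64: D=53.57 A=5.48 G=24.74 M=30.86
t=5.41: D=54.55 A=5.23 G=24.95 M=31.14
t=6.19: D=55.54 A=5.00 G=25.16 M=31.40
t=6.96: D=56.51 A=4.78 G=25.35 M=31.65
Read off D at T=6.96: 56.51

D at T = 56.51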